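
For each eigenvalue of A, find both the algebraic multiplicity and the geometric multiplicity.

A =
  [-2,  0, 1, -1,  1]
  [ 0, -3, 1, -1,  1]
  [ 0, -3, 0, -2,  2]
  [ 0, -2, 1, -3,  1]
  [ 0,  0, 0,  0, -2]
λ = -2: alg = 5, geom = 3

Step 1 — factor the characteristic polynomial to read off the algebraic multiplicities:
  χ_A(x) = (x + 2)^5

Step 2 — compute geometric multiplicities via the rank-nullity identity g(λ) = n − rank(A − λI):
  rank(A − (-2)·I) = 2, so dim ker(A − (-2)·I) = n − 2 = 3

Summary:
  λ = -2: algebraic multiplicity = 5, geometric multiplicity = 3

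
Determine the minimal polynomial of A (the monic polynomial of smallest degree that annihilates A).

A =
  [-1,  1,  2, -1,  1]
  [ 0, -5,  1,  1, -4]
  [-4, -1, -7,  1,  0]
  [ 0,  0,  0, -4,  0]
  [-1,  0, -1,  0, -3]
x^2 + 8*x + 16

The characteristic polynomial is χ_A(x) = (x + 4)^5, so the eigenvalues are known. The minimal polynomial is
  m_A(x) = Π_λ (x − λ)^{k_λ}
where k_λ is the size of the *largest* Jordan block for λ (equivalently, the smallest k with (A − λI)^k v = 0 for every generalised eigenvector v of λ).

  λ = -4: largest Jordan block has size 2, contributing (x + 4)^2

So m_A(x) = (x + 4)^2 = x^2 + 8*x + 16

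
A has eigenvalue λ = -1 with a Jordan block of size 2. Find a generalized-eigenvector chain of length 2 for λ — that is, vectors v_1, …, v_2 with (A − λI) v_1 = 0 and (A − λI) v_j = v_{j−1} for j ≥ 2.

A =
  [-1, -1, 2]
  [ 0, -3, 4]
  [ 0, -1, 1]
A Jordan chain for λ = -1 of length 2:
v_1 = (-1, -2, -1)ᵀ
v_2 = (0, 1, 0)ᵀ

Let N = A − (-1)·I. We want v_2 with N^2 v_2 = 0 but N^1 v_2 ≠ 0; then v_{j-1} := N · v_j for j = 2, …, 2.

Pick v_2 = (0, 1, 0)ᵀ.
Then v_1 = N · v_2 = (-1, -2, -1)ᵀ.

Sanity check: (A − (-1)·I) v_1 = (0, 0, 0)ᵀ = 0. ✓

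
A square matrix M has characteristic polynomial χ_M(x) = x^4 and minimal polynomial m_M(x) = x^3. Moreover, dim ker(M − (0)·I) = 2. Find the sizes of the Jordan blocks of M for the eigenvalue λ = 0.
Block sizes for λ = 0: [3, 1]

Step 1 — from the characteristic polynomial, algebraic multiplicity of λ = 0 is 4. From dim ker(M − (0)·I) = 2, there are exactly 2 Jordan blocks for λ = 0.
Step 2 — from the minimal polynomial, the factor (x − 0)^3 tells us the largest block for λ = 0 has size 3.
Step 3 — with total size 4, 2 blocks, and largest block 3, the block sizes (in nonincreasing order) are [3, 1].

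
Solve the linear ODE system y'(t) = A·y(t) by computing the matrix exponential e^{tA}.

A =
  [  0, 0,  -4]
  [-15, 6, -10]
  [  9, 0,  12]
e^{tA} =
  [-6*t*exp(6*t) + exp(6*t), 0, -4*t*exp(6*t)]
  [-15*t*exp(6*t), exp(6*t), -10*t*exp(6*t)]
  [9*t*exp(6*t), 0, 6*t*exp(6*t) + exp(6*t)]

Strategy: write A = P · J · P⁻¹ where J is a Jordan canonical form, so e^{tA} = P · e^{tJ} · P⁻¹, and e^{tJ} can be computed block-by-block.

A has Jordan form
J =
  [6, 1, 0]
  [0, 6, 0]
  [0, 0, 6]
(up to reordering of blocks).

Per-block formulas:
  For a 1×1 block at λ = 6: exp(t · [6]) = [e^(6t)].
  For a 2×2 Jordan block J_2(6): exp(t · J_2(6)) = e^(6t)·(I + t·N), where N is the 2×2 nilpotent shift.

After assembling e^{tJ} and conjugating by P, we get:

e^{tA} =
  [-6*t*exp(6*t) + exp(6*t), 0, -4*t*exp(6*t)]
  [-15*t*exp(6*t), exp(6*t), -10*t*exp(6*t)]
  [9*t*exp(6*t), 0, 6*t*exp(6*t) + exp(6*t)]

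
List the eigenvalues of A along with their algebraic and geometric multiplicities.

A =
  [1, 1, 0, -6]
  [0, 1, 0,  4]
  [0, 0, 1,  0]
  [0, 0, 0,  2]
λ = 1: alg = 3, geom = 2; λ = 2: alg = 1, geom = 1

Step 1 — factor the characteristic polynomial to read off the algebraic multiplicities:
  χ_A(x) = (x - 2)*(x - 1)^3

Step 2 — compute geometric multiplicities via the rank-nullity identity g(λ) = n − rank(A − λI):
  rank(A − (1)·I) = 2, so dim ker(A − (1)·I) = n − 2 = 2
  rank(A − (2)·I) = 3, so dim ker(A − (2)·I) = n − 3 = 1

Summary:
  λ = 1: algebraic multiplicity = 3, geometric multiplicity = 2
  λ = 2: algebraic multiplicity = 1, geometric multiplicity = 1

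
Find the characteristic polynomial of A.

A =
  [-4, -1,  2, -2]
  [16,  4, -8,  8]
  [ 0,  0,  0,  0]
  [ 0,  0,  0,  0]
x^4

Expanding det(x·I − A) (e.g. by cofactor expansion or by noting that A is similar to its Jordan form J, which has the same characteristic polynomial as A) gives
  χ_A(x) = x^4
which factors as x^4. The eigenvalues (with algebraic multiplicities) are λ = 0 with multiplicity 4.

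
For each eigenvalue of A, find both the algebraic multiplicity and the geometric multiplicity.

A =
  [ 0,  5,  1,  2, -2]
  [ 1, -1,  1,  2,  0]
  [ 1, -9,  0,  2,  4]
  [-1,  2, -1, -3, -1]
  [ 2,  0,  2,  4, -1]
λ = -1: alg = 5, geom = 2

Step 1 — factor the characteristic polynomial to read off the algebraic multiplicities:
  χ_A(x) = (x + 1)^5

Step 2 — compute geometric multiplicities via the rank-nullity identity g(λ) = n − rank(A − λI):
  rank(A − (-1)·I) = 3, so dim ker(A − (-1)·I) = n − 3 = 2

Summary:
  λ = -1: algebraic multiplicity = 5, geometric multiplicity = 2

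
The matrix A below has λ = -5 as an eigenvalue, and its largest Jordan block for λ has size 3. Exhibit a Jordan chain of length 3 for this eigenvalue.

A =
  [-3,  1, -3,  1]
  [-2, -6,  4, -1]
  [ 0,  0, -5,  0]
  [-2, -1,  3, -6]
A Jordan chain for λ = -5 of length 3:
v_1 = (1, -1, 0, -1)ᵀ
v_2 = (-3, 4, 0, 3)ᵀ
v_3 = (0, 0, 1, 0)ᵀ

Let N = A − (-5)·I. We want v_3 with N^3 v_3 = 0 but N^2 v_3 ≠ 0; then v_{j-1} := N · v_j for j = 3, …, 2.

Pick v_3 = (0, 0, 1, 0)ᵀ.
Then v_2 = N · v_3 = (-3, 4, 0, 3)ᵀ.
Then v_1 = N · v_2 = (1, -1, 0, -1)ᵀ.

Sanity check: (A − (-5)·I) v_1 = (0, 0, 0, 0)ᵀ = 0. ✓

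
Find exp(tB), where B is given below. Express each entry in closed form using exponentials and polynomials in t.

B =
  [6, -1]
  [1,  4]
e^{tB} =
  [t*exp(5*t) + exp(5*t), -t*exp(5*t)]
  [t*exp(5*t), -t*exp(5*t) + exp(5*t)]

Strategy: write B = P · J · P⁻¹ where J is a Jordan canonical form, so e^{tB} = P · e^{tJ} · P⁻¹, and e^{tJ} can be computed block-by-block.

B has Jordan form
J =
  [5, 1]
  [0, 5]
(up to reordering of blocks).

Per-block formulas:
  For a 2×2 Jordan block J_2(5): exp(t · J_2(5)) = e^(5t)·(I + t·N), where N is the 2×2 nilpotent shift.

After assembling e^{tJ} and conjugating by P, we get:

e^{tB} =
  [t*exp(5*t) + exp(5*t), -t*exp(5*t)]
  [t*exp(5*t), -t*exp(5*t) + exp(5*t)]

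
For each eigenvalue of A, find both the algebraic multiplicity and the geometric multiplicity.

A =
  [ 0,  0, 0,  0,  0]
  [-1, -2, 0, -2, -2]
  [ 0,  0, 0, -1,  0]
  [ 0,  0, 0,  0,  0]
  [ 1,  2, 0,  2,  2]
λ = 0: alg = 5, geom = 3

Step 1 — factor the characteristic polynomial to read off the algebraic multiplicities:
  χ_A(x) = x^5

Step 2 — compute geometric multiplicities via the rank-nullity identity g(λ) = n − rank(A − λI):
  rank(A − (0)·I) = 2, so dim ker(A − (0)·I) = n − 2 = 3

Summary:
  λ = 0: algebraic multiplicity = 5, geometric multiplicity = 3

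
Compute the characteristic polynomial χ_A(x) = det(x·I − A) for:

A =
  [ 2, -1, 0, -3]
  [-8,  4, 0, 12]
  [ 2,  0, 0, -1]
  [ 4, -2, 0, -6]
x^4

Expanding det(x·I − A) (e.g. by cofactor expansion or by noting that A is similar to its Jordan form J, which has the same characteristic polynomial as A) gives
  χ_A(x) = x^4
which factors as x^4. The eigenvalues (with algebraic multiplicities) are λ = 0 with multiplicity 4.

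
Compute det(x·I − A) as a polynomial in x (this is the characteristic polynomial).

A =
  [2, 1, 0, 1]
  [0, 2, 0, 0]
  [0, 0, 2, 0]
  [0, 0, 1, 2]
x^4 - 8*x^3 + 24*x^2 - 32*x + 16

Expanding det(x·I − A) (e.g. by cofactor expansion or by noting that A is similar to its Jordan form J, which has the same characteristic polynomial as A) gives
  χ_A(x) = x^4 - 8*x^3 + 24*x^2 - 32*x + 16
which factors as (x - 2)^4. The eigenvalues (with algebraic multiplicities) are λ = 2 with multiplicity 4.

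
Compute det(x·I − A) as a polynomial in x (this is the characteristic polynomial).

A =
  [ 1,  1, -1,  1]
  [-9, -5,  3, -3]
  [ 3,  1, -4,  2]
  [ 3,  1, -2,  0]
x^4 + 8*x^3 + 24*x^2 + 32*x + 16

Expanding det(x·I − A) (e.g. by cofactor expansion or by noting that A is similar to its Jordan form J, which has the same characteristic polynomial as A) gives
  χ_A(x) = x^4 + 8*x^3 + 24*x^2 + 32*x + 16
which factors as (x + 2)^4. The eigenvalues (with algebraic multiplicities) are λ = -2 with multiplicity 4.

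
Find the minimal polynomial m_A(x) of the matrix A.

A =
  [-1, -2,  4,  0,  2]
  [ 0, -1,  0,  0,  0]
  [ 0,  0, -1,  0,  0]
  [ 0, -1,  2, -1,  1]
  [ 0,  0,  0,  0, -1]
x^2 + 2*x + 1

The characteristic polynomial is χ_A(x) = (x + 1)^5, so the eigenvalues are known. The minimal polynomial is
  m_A(x) = Π_λ (x − λ)^{k_λ}
where k_λ is the size of the *largest* Jordan block for λ (equivalently, the smallest k with (A − λI)^k v = 0 for every generalised eigenvector v of λ).

  λ = -1: largest Jordan block has size 2, contributing (x + 1)^2

So m_A(x) = (x + 1)^2 = x^2 + 2*x + 1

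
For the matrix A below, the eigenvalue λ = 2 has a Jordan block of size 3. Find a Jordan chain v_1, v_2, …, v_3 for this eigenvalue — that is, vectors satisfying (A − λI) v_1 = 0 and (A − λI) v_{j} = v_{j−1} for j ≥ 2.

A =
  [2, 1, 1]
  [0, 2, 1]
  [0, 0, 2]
A Jordan chain for λ = 2 of length 3:
v_1 = (1, 0, 0)ᵀ
v_2 = (1, 1, 0)ᵀ
v_3 = (0, 0, 1)ᵀ

Let N = A − (2)·I. We want v_3 with N^3 v_3 = 0 but N^2 v_3 ≠ 0; then v_{j-1} := N · v_j for j = 3, …, 2.

Pick v_3 = (0, 0, 1)ᵀ.
Then v_2 = N · v_3 = (1, 1, 0)ᵀ.
Then v_1 = N · v_2 = (1, 0, 0)ᵀ.

Sanity check: (A − (2)·I) v_1 = (0, 0, 0)ᵀ = 0. ✓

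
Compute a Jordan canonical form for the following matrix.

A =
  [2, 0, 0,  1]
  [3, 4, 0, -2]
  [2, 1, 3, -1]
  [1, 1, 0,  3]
J_3(3) ⊕ J_1(3)

The characteristic polynomial is
  det(x·I − A) = x^4 - 12*x^3 + 54*x^2 - 108*x + 81 = (x - 3)^4

Eigenvalues and multiplicities (the geometric multiplicity of λ is n − rank(A − λI), which equals the number of Jordan blocks for λ):
  λ = 3: algebraic multiplicity = 4, geometric multiplicity = 2

Determining the block sizes for each eigenvalue:
  λ = 3: with am = 4 and gm = 2, the partition is not yet determined (e.g. several partitions of 4 into 2 parts exist). Let N = A − (3)·I. Computing rank(N^1) = 2, rank(N^2) = 1, rank(N^3) = 0; the number of blocks of size ≥ j is rank(N^{j−1}) − rank(N^j), giving [2, 1, 1]. So we have 1 block(s) of size 3, 1 block(s) of size 1 → block sizes [3, 1]

Assembling the blocks gives a Jordan form
J =
  [3, 1, 0, 0]
  [0, 3, 1, 0]
  [0, 0, 3, 0]
  [0, 0, 0, 3]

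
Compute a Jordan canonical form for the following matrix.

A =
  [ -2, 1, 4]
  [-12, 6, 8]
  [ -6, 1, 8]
J_2(4) ⊕ J_1(4)

The characteristic polynomial is
  det(x·I − A) = x^3 - 12*x^2 + 48*x - 64 = (x - 4)^3

Eigenvalues and multiplicities (the geometric multiplicity of λ is n − rank(A − λI), which equals the number of Jordan blocks for λ):
  λ = 4: algebraic multiplicity = 3, geometric multiplicity = 2

Determining the block sizes for each eigenvalue:
  λ = 4: 2 blocks summing to 3 forces exactly one block of size 2 and the rest size 1 → block sizes [2, 1]

Assembling the blocks gives a Jordan form
J =
  [4, 1, 0]
  [0, 4, 0]
  [0, 0, 4]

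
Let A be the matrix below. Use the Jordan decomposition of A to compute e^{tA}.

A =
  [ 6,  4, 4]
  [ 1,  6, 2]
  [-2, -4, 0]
e^{tA} =
  [2*t*exp(4*t) + exp(4*t), 4*t*exp(4*t), 4*t*exp(4*t)]
  [t*exp(4*t), 2*t*exp(4*t) + exp(4*t), 2*t*exp(4*t)]
  [-2*t*exp(4*t), -4*t*exp(4*t), -4*t*exp(4*t) + exp(4*t)]

Strategy: write A = P · J · P⁻¹ where J is a Jordan canonical form, so e^{tA} = P · e^{tJ} · P⁻¹, and e^{tJ} can be computed block-by-block.

A has Jordan form
J =
  [4, 1, 0]
  [0, 4, 0]
  [0, 0, 4]
(up to reordering of blocks).

Per-block formulas:
  For a 1×1 block at λ = 4: exp(t · [4]) = [e^(4t)].
  For a 2×2 Jordan block J_2(4): exp(t · J_2(4)) = e^(4t)·(I + t·N), where N is the 2×2 nilpotent shift.

After assembling e^{tJ} and conjugating by P, we get:

e^{tA} =
  [2*t*exp(4*t) + exp(4*t), 4*t*exp(4*t), 4*t*exp(4*t)]
  [t*exp(4*t), 2*t*exp(4*t) + exp(4*t), 2*t*exp(4*t)]
  [-2*t*exp(4*t), -4*t*exp(4*t), -4*t*exp(4*t) + exp(4*t)]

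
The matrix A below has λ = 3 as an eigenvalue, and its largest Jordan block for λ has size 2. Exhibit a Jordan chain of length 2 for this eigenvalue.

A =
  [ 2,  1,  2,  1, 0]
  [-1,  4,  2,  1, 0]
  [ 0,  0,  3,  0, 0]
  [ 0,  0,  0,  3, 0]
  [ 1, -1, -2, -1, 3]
A Jordan chain for λ = 3 of length 2:
v_1 = (-1, -1, 0, 0, 1)ᵀ
v_2 = (1, 0, 0, 0, 0)ᵀ

Let N = A − (3)·I. We want v_2 with N^2 v_2 = 0 but N^1 v_2 ≠ 0; then v_{j-1} := N · v_j for j = 2, …, 2.

Pick v_2 = (1, 0, 0, 0, 0)ᵀ.
Then v_1 = N · v_2 = (-1, -1, 0, 0, 1)ᵀ.

Sanity check: (A − (3)·I) v_1 = (0, 0, 0, 0, 0)ᵀ = 0. ✓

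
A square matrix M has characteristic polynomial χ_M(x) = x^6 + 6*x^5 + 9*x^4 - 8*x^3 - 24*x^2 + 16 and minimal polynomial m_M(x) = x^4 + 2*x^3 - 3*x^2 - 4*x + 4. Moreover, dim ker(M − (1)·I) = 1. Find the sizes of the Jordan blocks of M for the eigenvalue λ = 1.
Block sizes for λ = 1: [2]

Step 1 — from the characteristic polynomial, algebraic multiplicity of λ = 1 is 2. From dim ker(M − (1)·I) = 1, there are exactly 1 Jordan blocks for λ = 1.
Step 2 — from the minimal polynomial, the factor (x − 1)^2 tells us the largest block for λ = 1 has size 2.
Step 3 — with total size 2, 1 blocks, and largest block 2, the block sizes (in nonincreasing order) are [2].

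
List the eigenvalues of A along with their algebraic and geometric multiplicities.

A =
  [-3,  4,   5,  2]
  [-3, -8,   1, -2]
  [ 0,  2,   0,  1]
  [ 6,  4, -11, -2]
λ = -4: alg = 1, geom = 1; λ = -3: alg = 3, geom = 1

Step 1 — factor the characteristic polynomial to read off the algebraic multiplicities:
  χ_A(x) = (x + 3)^3*(x + 4)

Step 2 — compute geometric multiplicities via the rank-nullity identity g(λ) = n − rank(A − λI):
  rank(A − (-4)·I) = 3, so dim ker(A − (-4)·I) = n − 3 = 1
  rank(A − (-3)·I) = 3, so dim ker(A − (-3)·I) = n − 3 = 1

Summary:
  λ = -4: algebraic multiplicity = 1, geometric multiplicity = 1
  λ = -3: algebraic multiplicity = 3, geometric multiplicity = 1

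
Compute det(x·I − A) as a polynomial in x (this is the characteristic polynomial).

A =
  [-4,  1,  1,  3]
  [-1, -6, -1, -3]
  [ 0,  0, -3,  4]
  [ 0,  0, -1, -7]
x^4 + 20*x^3 + 150*x^2 + 500*x + 625

Expanding det(x·I − A) (e.g. by cofactor expansion or by noting that A is similar to its Jordan form J, which has the same characteristic polynomial as A) gives
  χ_A(x) = x^4 + 20*x^3 + 150*x^2 + 500*x + 625
which factors as (x + 5)^4. The eigenvalues (with algebraic multiplicities) are λ = -5 with multiplicity 4.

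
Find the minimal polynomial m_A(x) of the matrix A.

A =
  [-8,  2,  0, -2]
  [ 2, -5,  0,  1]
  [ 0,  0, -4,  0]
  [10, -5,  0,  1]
x^2 + 8*x + 16

The characteristic polynomial is χ_A(x) = (x + 4)^4, so the eigenvalues are known. The minimal polynomial is
  m_A(x) = Π_λ (x − λ)^{k_λ}
where k_λ is the size of the *largest* Jordan block for λ (equivalently, the smallest k with (A − λI)^k v = 0 for every generalised eigenvector v of λ).

  λ = -4: largest Jordan block has size 2, contributing (x + 4)^2

So m_A(x) = (x + 4)^2 = x^2 + 8*x + 16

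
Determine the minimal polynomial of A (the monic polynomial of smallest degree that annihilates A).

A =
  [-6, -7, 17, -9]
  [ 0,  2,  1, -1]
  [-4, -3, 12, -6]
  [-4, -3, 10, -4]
x^4 - 4*x^3 + 16*x - 16

The characteristic polynomial is χ_A(x) = (x - 2)^3*(x + 2), so the eigenvalues are known. The minimal polynomial is
  m_A(x) = Π_λ (x − λ)^{k_λ}
where k_λ is the size of the *largest* Jordan block for λ (equivalently, the smallest k with (A − λI)^k v = 0 for every generalised eigenvector v of λ).

  λ = -2: largest Jordan block has size 1, contributing (x + 2)
  λ = 2: largest Jordan block has size 3, contributing (x − 2)^3

So m_A(x) = (x - 2)^3*(x + 2) = x^4 - 4*x^3 + 16*x - 16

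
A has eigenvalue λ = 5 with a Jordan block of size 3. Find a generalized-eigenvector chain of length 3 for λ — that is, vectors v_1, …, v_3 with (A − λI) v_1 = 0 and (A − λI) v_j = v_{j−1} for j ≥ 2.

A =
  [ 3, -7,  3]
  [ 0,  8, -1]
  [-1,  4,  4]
A Jordan chain for λ = 5 of length 3:
v_1 = (1, 1, 3)ᵀ
v_2 = (-2, 0, -1)ᵀ
v_3 = (1, 0, 0)ᵀ

Let N = A − (5)·I. We want v_3 with N^3 v_3 = 0 but N^2 v_3 ≠ 0; then v_{j-1} := N · v_j for j = 3, …, 2.

Pick v_3 = (1, 0, 0)ᵀ.
Then v_2 = N · v_3 = (-2, 0, -1)ᵀ.
Then v_1 = N · v_2 = (1, 1, 3)ᵀ.

Sanity check: (A − (5)·I) v_1 = (0, 0, 0)ᵀ = 0. ✓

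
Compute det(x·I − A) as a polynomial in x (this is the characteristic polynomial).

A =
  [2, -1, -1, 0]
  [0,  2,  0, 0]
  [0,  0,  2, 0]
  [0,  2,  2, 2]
x^4 - 8*x^3 + 24*x^2 - 32*x + 16

Expanding det(x·I − A) (e.g. by cofactor expansion or by noting that A is similar to its Jordan form J, which has the same characteristic polynomial as A) gives
  χ_A(x) = x^4 - 8*x^3 + 24*x^2 - 32*x + 16
which factors as (x - 2)^4. The eigenvalues (with algebraic multiplicities) are λ = 2 with multiplicity 4.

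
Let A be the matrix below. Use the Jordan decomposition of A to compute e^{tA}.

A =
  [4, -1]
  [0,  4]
e^{tA} =
  [exp(4*t), -t*exp(4*t)]
  [0, exp(4*t)]

Strategy: write A = P · J · P⁻¹ where J is a Jordan canonical form, so e^{tA} = P · e^{tJ} · P⁻¹, and e^{tJ} can be computed block-by-block.

A has Jordan form
J =
  [4, 1]
  [0, 4]
(up to reordering of blocks).

Per-block formulas:
  For a 2×2 Jordan block J_2(4): exp(t · J_2(4)) = e^(4t)·(I + t·N), where N is the 2×2 nilpotent shift.

After assembling e^{tJ} and conjugating by P, we get:

e^{tA} =
  [exp(4*t), -t*exp(4*t)]
  [0, exp(4*t)]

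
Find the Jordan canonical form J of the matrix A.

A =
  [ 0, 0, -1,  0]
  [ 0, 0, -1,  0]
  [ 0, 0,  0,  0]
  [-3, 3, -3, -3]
J_1(-3) ⊕ J_2(0) ⊕ J_1(0)

The characteristic polynomial is
  det(x·I − A) = x^4 + 3*x^3 = x^3*(x + 3)

Eigenvalues and multiplicities (the geometric multiplicity of λ is n − rank(A − λI), which equals the number of Jordan blocks for λ):
  λ = -3: algebraic multiplicity = 1, geometric multiplicity = 1
  λ = 0: algebraic multiplicity = 3, geometric multiplicity = 2

Determining the block sizes for each eigenvalue:
  λ = -3: one block (gm = 1), so the single block has size am = 1 → block sizes [1]
  λ = 0: 2 blocks summing to 3 forces exactly one block of size 2 and the rest size 1 → block sizes [2, 1]

Assembling the blocks gives a Jordan form
J =
  [-3, 0, 0, 0]
  [ 0, 0, 1, 0]
  [ 0, 0, 0, 0]
  [ 0, 0, 0, 0]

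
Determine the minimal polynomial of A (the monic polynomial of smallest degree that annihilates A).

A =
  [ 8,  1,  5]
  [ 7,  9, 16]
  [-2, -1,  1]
x^3 - 18*x^2 + 108*x - 216

The characteristic polynomial is χ_A(x) = (x - 6)^3, so the eigenvalues are known. The minimal polynomial is
  m_A(x) = Π_λ (x − λ)^{k_λ}
where k_λ is the size of the *largest* Jordan block for λ (equivalently, the smallest k with (A − λI)^k v = 0 for every generalised eigenvector v of λ).

  λ = 6: largest Jordan block has size 3, contributing (x − 6)^3

So m_A(x) = (x - 6)^3 = x^3 - 18*x^2 + 108*x - 216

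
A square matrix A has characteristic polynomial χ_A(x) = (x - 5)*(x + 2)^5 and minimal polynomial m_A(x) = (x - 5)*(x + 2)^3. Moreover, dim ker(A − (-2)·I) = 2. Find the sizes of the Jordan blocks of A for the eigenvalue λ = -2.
Block sizes for λ = -2: [3, 2]

Step 1 — from the characteristic polynomial, algebraic multiplicity of λ = -2 is 5. From dim ker(A − (-2)·I) = 2, there are exactly 2 Jordan blocks for λ = -2.
Step 2 — from the minimal polynomial, the factor (x + 2)^3 tells us the largest block for λ = -2 has size 3.
Step 3 — with total size 5, 2 blocks, and largest block 3, the block sizes (in nonincreasing order) are [3, 2].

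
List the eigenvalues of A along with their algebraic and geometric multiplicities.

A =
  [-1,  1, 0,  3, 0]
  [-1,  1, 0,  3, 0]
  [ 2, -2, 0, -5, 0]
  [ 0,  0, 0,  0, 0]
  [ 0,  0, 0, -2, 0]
λ = 0: alg = 5, geom = 3

Step 1 — factor the characteristic polynomial to read off the algebraic multiplicities:
  χ_A(x) = x^5

Step 2 — compute geometric multiplicities via the rank-nullity identity g(λ) = n − rank(A − λI):
  rank(A − (0)·I) = 2, so dim ker(A − (0)·I) = n − 2 = 3

Summary:
  λ = 0: algebraic multiplicity = 5, geometric multiplicity = 3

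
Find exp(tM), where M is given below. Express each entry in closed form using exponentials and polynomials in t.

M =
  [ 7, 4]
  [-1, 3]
e^{tM} =
  [2*t*exp(5*t) + exp(5*t), 4*t*exp(5*t)]
  [-t*exp(5*t), -2*t*exp(5*t) + exp(5*t)]

Strategy: write M = P · J · P⁻¹ where J is a Jordan canonical form, so e^{tM} = P · e^{tJ} · P⁻¹, and e^{tJ} can be computed block-by-block.

M has Jordan form
J =
  [5, 1]
  [0, 5]
(up to reordering of blocks).

Per-block formulas:
  For a 2×2 Jordan block J_2(5): exp(t · J_2(5)) = e^(5t)·(I + t·N), where N is the 2×2 nilpotent shift.

After assembling e^{tJ} and conjugating by P, we get:

e^{tM} =
  [2*t*exp(5*t) + exp(5*t), 4*t*exp(5*t)]
  [-t*exp(5*t), -2*t*exp(5*t) + exp(5*t)]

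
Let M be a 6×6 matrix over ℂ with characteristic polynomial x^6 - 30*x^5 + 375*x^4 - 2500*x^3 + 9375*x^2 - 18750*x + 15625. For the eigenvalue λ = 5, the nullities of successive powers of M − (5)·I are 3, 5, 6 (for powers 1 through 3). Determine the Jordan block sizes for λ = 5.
Block sizes for λ = 5: [3, 2, 1]

From the dimensions of kernels of powers, the number of Jordan blocks of size at least j is d_j − d_{j−1} where d_j = dim ker(N^j) (with d_0 = 0). Computing the differences gives [3, 2, 1].
The number of blocks of size exactly k is (#blocks of size ≥ k) − (#blocks of size ≥ k + 1), so the partition is: 1 block(s) of size 1, 1 block(s) of size 2, 1 block(s) of size 3.
In nonincreasing order the block sizes are [3, 2, 1].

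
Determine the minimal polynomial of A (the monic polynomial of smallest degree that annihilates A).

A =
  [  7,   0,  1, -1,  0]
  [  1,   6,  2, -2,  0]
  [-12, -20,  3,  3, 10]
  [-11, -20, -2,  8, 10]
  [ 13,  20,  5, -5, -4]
x^4 - 14*x^3 + 36*x^2 + 216*x - 864

The characteristic polynomial is χ_A(x) = (x - 6)^4*(x + 4), so the eigenvalues are known. The minimal polynomial is
  m_A(x) = Π_λ (x − λ)^{k_λ}
where k_λ is the size of the *largest* Jordan block for λ (equivalently, the smallest k with (A − λI)^k v = 0 for every generalised eigenvector v of λ).

  λ = -4: largest Jordan block has size 1, contributing (x + 4)
  λ = 6: largest Jordan block has size 3, contributing (x − 6)^3

So m_A(x) = (x - 6)^3*(x + 4) = x^4 - 14*x^3 + 36*x^2 + 216*x - 864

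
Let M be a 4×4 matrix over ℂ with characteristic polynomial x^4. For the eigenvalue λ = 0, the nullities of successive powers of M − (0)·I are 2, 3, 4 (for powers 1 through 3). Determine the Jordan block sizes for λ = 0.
Block sizes for λ = 0: [3, 1]

From the dimensions of kernels of powers, the number of Jordan blocks of size at least j is d_j − d_{j−1} where d_j = dim ker(N^j) (with d_0 = 0). Computing the differences gives [2, 1, 1].
The number of blocks of size exactly k is (#blocks of size ≥ k) − (#blocks of size ≥ k + 1), so the partition is: 1 block(s) of size 1, 1 block(s) of size 3.
In nonincreasing order the block sizes are [3, 1].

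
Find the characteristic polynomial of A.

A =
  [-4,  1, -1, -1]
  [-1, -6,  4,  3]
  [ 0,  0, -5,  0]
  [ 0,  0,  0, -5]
x^4 + 20*x^3 + 150*x^2 + 500*x + 625

Expanding det(x·I − A) (e.g. by cofactor expansion or by noting that A is similar to its Jordan form J, which has the same characteristic polynomial as A) gives
  χ_A(x) = x^4 + 20*x^3 + 150*x^2 + 500*x + 625
which factors as (x + 5)^4. The eigenvalues (with algebraic multiplicities) are λ = -5 with multiplicity 4.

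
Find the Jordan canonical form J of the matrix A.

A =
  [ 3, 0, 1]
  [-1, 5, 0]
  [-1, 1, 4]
J_3(4)

The characteristic polynomial is
  det(x·I − A) = x^3 - 12*x^2 + 48*x - 64 = (x - 4)^3

Eigenvalues and multiplicities (the geometric multiplicity of λ is n − rank(A − λI), which equals the number of Jordan blocks for λ):
  λ = 4: algebraic multiplicity = 3, geometric multiplicity = 1

Determining the block sizes for each eigenvalue:
  λ = 4: one block (gm = 1), so the single block has size am = 3 → block sizes [3]

Assembling the blocks gives a Jordan form
J =
  [4, 1, 0]
  [0, 4, 1]
  [0, 0, 4]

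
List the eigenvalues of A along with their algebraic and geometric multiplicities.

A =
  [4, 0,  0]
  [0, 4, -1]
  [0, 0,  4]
λ = 4: alg = 3, geom = 2

Step 1 — factor the characteristic polynomial to read off the algebraic multiplicities:
  χ_A(x) = (x - 4)^3

Step 2 — compute geometric multiplicities via the rank-nullity identity g(λ) = n − rank(A − λI):
  rank(A − (4)·I) = 1, so dim ker(A − (4)·I) = n − 1 = 2

Summary:
  λ = 4: algebraic multiplicity = 3, geometric multiplicity = 2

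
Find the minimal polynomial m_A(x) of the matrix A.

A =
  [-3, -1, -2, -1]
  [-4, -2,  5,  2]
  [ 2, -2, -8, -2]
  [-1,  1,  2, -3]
x^3 + 12*x^2 + 48*x + 64

The characteristic polynomial is χ_A(x) = (x + 4)^4, so the eigenvalues are known. The minimal polynomial is
  m_A(x) = Π_λ (x − λ)^{k_λ}
where k_λ is the size of the *largest* Jordan block for λ (equivalently, the smallest k with (A − λI)^k v = 0 for every generalised eigenvector v of λ).

  λ = -4: largest Jordan block has size 3, contributing (x + 4)^3

So m_A(x) = (x + 4)^3 = x^3 + 12*x^2 + 48*x + 64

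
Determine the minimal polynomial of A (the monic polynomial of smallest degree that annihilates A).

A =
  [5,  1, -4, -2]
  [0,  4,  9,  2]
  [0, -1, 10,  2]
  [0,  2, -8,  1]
x^3 - 15*x^2 + 75*x - 125

The characteristic polynomial is χ_A(x) = (x - 5)^4, so the eigenvalues are known. The minimal polynomial is
  m_A(x) = Π_λ (x − λ)^{k_λ}
where k_λ is the size of the *largest* Jordan block for λ (equivalently, the smallest k with (A − λI)^k v = 0 for every generalised eigenvector v of λ).

  λ = 5: largest Jordan block has size 3, contributing (x − 5)^3

So m_A(x) = (x - 5)^3 = x^3 - 15*x^2 + 75*x - 125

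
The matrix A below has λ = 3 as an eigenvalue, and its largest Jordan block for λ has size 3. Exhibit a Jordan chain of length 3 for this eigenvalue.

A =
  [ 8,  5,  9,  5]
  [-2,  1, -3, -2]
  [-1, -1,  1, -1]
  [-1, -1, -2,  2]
A Jordan chain for λ = 3 of length 3:
v_1 = (1, -1, 0, 0)ᵀ
v_2 = (5, -2, -1, -1)ᵀ
v_3 = (1, 0, 0, 0)ᵀ

Let N = A − (3)·I. We want v_3 with N^3 v_3 = 0 but N^2 v_3 ≠ 0; then v_{j-1} := N · v_j for j = 3, …, 2.

Pick v_3 = (1, 0, 0, 0)ᵀ.
Then v_2 = N · v_3 = (5, -2, -1, -1)ᵀ.
Then v_1 = N · v_2 = (1, -1, 0, 0)ᵀ.

Sanity check: (A − (3)·I) v_1 = (0, 0, 0, 0)ᵀ = 0. ✓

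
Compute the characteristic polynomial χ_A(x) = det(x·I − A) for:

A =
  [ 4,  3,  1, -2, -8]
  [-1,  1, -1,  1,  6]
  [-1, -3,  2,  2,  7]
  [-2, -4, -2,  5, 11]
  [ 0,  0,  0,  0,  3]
x^5 - 15*x^4 + 90*x^3 - 270*x^2 + 405*x - 243

Expanding det(x·I − A) (e.g. by cofactor expansion or by noting that A is similar to its Jordan form J, which has the same characteristic polynomial as A) gives
  χ_A(x) = x^5 - 15*x^4 + 90*x^3 - 270*x^2 + 405*x - 243
which factors as (x - 3)^5. The eigenvalues (with algebraic multiplicities) are λ = 3 with multiplicity 5.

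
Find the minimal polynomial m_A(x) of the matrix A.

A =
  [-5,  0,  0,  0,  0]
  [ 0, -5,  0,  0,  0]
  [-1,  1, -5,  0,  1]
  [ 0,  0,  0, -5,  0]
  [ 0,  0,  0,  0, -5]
x^2 + 10*x + 25

The characteristic polynomial is χ_A(x) = (x + 5)^5, so the eigenvalues are known. The minimal polynomial is
  m_A(x) = Π_λ (x − λ)^{k_λ}
where k_λ is the size of the *largest* Jordan block for λ (equivalently, the smallest k with (A − λI)^k v = 0 for every generalised eigenvector v of λ).

  λ = -5: largest Jordan block has size 2, contributing (x + 5)^2

So m_A(x) = (x + 5)^2 = x^2 + 10*x + 25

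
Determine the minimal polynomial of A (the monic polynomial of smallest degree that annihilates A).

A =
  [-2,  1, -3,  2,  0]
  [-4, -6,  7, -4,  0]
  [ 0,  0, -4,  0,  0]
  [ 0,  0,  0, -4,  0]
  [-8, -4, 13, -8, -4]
x^3 + 12*x^2 + 48*x + 64

The characteristic polynomial is χ_A(x) = (x + 4)^5, so the eigenvalues are known. The minimal polynomial is
  m_A(x) = Π_λ (x − λ)^{k_λ}
where k_λ is the size of the *largest* Jordan block for λ (equivalently, the smallest k with (A − λI)^k v = 0 for every generalised eigenvector v of λ).

  λ = -4: largest Jordan block has size 3, contributing (x + 4)^3

So m_A(x) = (x + 4)^3 = x^3 + 12*x^2 + 48*x + 64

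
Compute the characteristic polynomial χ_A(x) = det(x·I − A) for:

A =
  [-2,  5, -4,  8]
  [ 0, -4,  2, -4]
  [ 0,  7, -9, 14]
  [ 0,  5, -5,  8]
x^4 + 7*x^3 + 18*x^2 + 20*x + 8

Expanding det(x·I − A) (e.g. by cofactor expansion or by noting that A is similar to its Jordan form J, which has the same characteristic polynomial as A) gives
  χ_A(x) = x^4 + 7*x^3 + 18*x^2 + 20*x + 8
which factors as (x + 1)*(x + 2)^3. The eigenvalues (with algebraic multiplicities) are λ = -2 with multiplicity 3, λ = -1 with multiplicity 1.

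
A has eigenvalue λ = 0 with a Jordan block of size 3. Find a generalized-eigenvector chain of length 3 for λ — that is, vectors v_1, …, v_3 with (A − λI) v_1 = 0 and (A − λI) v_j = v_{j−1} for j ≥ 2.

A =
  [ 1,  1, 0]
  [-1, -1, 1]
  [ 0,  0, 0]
A Jordan chain for λ = 0 of length 3:
v_1 = (1, -1, 0)ᵀ
v_2 = (0, 1, 0)ᵀ
v_3 = (0, 0, 1)ᵀ

Let N = A − (0)·I. We want v_3 with N^3 v_3 = 0 but N^2 v_3 ≠ 0; then v_{j-1} := N · v_j for j = 3, …, 2.

Pick v_3 = (0, 0, 1)ᵀ.
Then v_2 = N · v_3 = (0, 1, 0)ᵀ.
Then v_1 = N · v_2 = (1, -1, 0)ᵀ.

Sanity check: (A − (0)·I) v_1 = (0, 0, 0)ᵀ = 0. ✓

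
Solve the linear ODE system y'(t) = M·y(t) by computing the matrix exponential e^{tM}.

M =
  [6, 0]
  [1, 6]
e^{tM} =
  [exp(6*t), 0]
  [t*exp(6*t), exp(6*t)]

Strategy: write M = P · J · P⁻¹ where J is a Jordan canonical form, so e^{tM} = P · e^{tJ} · P⁻¹, and e^{tJ} can be computed block-by-block.

M has Jordan form
J =
  [6, 1]
  [0, 6]
(up to reordering of blocks).

Per-block formulas:
  For a 2×2 Jordan block J_2(6): exp(t · J_2(6)) = e^(6t)·(I + t·N), where N is the 2×2 nilpotent shift.

After assembling e^{tJ} and conjugating by P, we get:

e^{tM} =
  [exp(6*t), 0]
  [t*exp(6*t), exp(6*t)]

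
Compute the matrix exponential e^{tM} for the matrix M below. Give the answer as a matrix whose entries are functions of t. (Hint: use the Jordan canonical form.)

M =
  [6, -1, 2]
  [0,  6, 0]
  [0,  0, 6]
e^{tM} =
  [exp(6*t), -t*exp(6*t), 2*t*exp(6*t)]
  [0, exp(6*t), 0]
  [0, 0, exp(6*t)]

Strategy: write M = P · J · P⁻¹ where J is a Jordan canonical form, so e^{tM} = P · e^{tJ} · P⁻¹, and e^{tJ} can be computed block-by-block.

M has Jordan form
J =
  [6, 1, 0]
  [0, 6, 0]
  [0, 0, 6]
(up to reordering of blocks).

Per-block formulas:
  For a 1×1 block at λ = 6: exp(t · [6]) = [e^(6t)].
  For a 2×2 Jordan block J_2(6): exp(t · J_2(6)) = e^(6t)·(I + t·N), where N is the 2×2 nilpotent shift.

After assembling e^{tJ} and conjugating by P, we get:

e^{tM} =
  [exp(6*t), -t*exp(6*t), 2*t*exp(6*t)]
  [0, exp(6*t), 0]
  [0, 0, exp(6*t)]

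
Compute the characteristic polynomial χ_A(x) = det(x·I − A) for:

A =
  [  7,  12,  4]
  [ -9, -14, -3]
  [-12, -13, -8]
x^3 + 15*x^2 + 75*x + 125

Expanding det(x·I − A) (e.g. by cofactor expansion or by noting that A is similar to its Jordan form J, which has the same characteristic polynomial as A) gives
  χ_A(x) = x^3 + 15*x^2 + 75*x + 125
which factors as (x + 5)^3. The eigenvalues (with algebraic multiplicities) are λ = -5 with multiplicity 3.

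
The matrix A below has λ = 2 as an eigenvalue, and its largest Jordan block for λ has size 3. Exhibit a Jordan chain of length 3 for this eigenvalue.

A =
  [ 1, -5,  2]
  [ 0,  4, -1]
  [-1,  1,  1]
A Jordan chain for λ = 2 of length 3:
v_1 = (-1, 1, 2)ᵀ
v_2 = (-1, 0, -1)ᵀ
v_3 = (1, 0, 0)ᵀ

Let N = A − (2)·I. We want v_3 with N^3 v_3 = 0 but N^2 v_3 ≠ 0; then v_{j-1} := N · v_j for j = 3, …, 2.

Pick v_3 = (1, 0, 0)ᵀ.
Then v_2 = N · v_3 = (-1, 0, -1)ᵀ.
Then v_1 = N · v_2 = (-1, 1, 2)ᵀ.

Sanity check: (A − (2)·I) v_1 = (0, 0, 0)ᵀ = 0. ✓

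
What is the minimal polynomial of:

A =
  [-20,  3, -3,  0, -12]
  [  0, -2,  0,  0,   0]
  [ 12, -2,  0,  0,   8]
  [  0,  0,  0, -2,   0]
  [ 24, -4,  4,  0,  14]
x^2 + 4*x + 4

The characteristic polynomial is χ_A(x) = (x + 2)^5, so the eigenvalues are known. The minimal polynomial is
  m_A(x) = Π_λ (x − λ)^{k_λ}
where k_λ is the size of the *largest* Jordan block for λ (equivalently, the smallest k with (A − λI)^k v = 0 for every generalised eigenvector v of λ).

  λ = -2: largest Jordan block has size 2, contributing (x + 2)^2

So m_A(x) = (x + 2)^2 = x^2 + 4*x + 4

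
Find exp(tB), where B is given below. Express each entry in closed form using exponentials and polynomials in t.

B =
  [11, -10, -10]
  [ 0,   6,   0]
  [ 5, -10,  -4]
e^{tB} =
  [2*exp(6*t) - exp(t), -2*exp(6*t) + 2*exp(t), -2*exp(6*t) + 2*exp(t)]
  [0, exp(6*t), 0]
  [exp(6*t) - exp(t), -2*exp(6*t) + 2*exp(t), -exp(6*t) + 2*exp(t)]

Strategy: write B = P · J · P⁻¹ where J is a Jordan canonical form, so e^{tB} = P · e^{tJ} · P⁻¹, and e^{tJ} can be computed block-by-block.

B has Jordan form
J =
  [1, 0, 0]
  [0, 6, 0]
  [0, 0, 6]
(up to reordering of blocks).

Per-block formulas:
  For a 1×1 block at λ = 6: exp(t · [6]) = [e^(6t)].
  For a 1×1 block at λ = 1: exp(t · [1]) = [e^(1t)].

After assembling e^{tJ} and conjugating by P, we get:

e^{tB} =
  [2*exp(6*t) - exp(t), -2*exp(6*t) + 2*exp(t), -2*exp(6*t) + 2*exp(t)]
  [0, exp(6*t), 0]
  [exp(6*t) - exp(t), -2*exp(6*t) + 2*exp(t), -exp(6*t) + 2*exp(t)]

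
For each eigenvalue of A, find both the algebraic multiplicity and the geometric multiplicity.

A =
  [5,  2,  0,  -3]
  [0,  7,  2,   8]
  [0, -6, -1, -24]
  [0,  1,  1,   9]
λ = 5: alg = 4, geom = 2

Step 1 — factor the characteristic polynomial to read off the algebraic multiplicities:
  χ_A(x) = (x - 5)^4

Step 2 — compute geometric multiplicities via the rank-nullity identity g(λ) = n − rank(A − λI):
  rank(A − (5)·I) = 2, so dim ker(A − (5)·I) = n − 2 = 2

Summary:
  λ = 5: algebraic multiplicity = 4, geometric multiplicity = 2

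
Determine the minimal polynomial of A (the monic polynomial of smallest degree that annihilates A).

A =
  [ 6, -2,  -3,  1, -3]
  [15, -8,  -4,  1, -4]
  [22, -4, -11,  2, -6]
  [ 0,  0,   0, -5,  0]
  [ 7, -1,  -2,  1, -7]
x^3 + 15*x^2 + 75*x + 125

The characteristic polynomial is χ_A(x) = (x + 5)^5, so the eigenvalues are known. The minimal polynomial is
  m_A(x) = Π_λ (x − λ)^{k_λ}
where k_λ is the size of the *largest* Jordan block for λ (equivalently, the smallest k with (A − λI)^k v = 0 for every generalised eigenvector v of λ).

  λ = -5: largest Jordan block has size 3, contributing (x + 5)^3

So m_A(x) = (x + 5)^3 = x^3 + 15*x^2 + 75*x + 125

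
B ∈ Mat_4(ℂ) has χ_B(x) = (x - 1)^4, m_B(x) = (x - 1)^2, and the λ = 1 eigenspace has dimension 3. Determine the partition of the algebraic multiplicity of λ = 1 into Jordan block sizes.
Block sizes for λ = 1: [2, 1, 1]

Step 1 — from the characteristic polynomial, algebraic multiplicity of λ = 1 is 4. From dim ker(B − (1)·I) = 3, there are exactly 3 Jordan blocks for λ = 1.
Step 2 — from the minimal polynomial, the factor (x − 1)^2 tells us the largest block for λ = 1 has size 2.
Step 3 — with total size 4, 3 blocks, and largest block 2, the block sizes (in nonincreasing order) are [2, 1, 1].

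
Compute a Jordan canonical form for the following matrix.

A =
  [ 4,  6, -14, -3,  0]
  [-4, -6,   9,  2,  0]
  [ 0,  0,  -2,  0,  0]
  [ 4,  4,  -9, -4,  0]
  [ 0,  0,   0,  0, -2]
J_3(-2) ⊕ J_1(-2) ⊕ J_1(-2)

The characteristic polynomial is
  det(x·I − A) = x^5 + 10*x^4 + 40*x^3 + 80*x^2 + 80*x + 32 = (x + 2)^5

Eigenvalues and multiplicities (the geometric multiplicity of λ is n − rank(A − λI), which equals the number of Jordan blocks for λ):
  λ = -2: algebraic multiplicity = 5, geometric multiplicity = 3

Determining the block sizes for each eigenvalue:
  λ = -2: with am = 5 and gm = 3, the partition is not yet determined (e.g. several partitions of 5 into 3 parts exist). Let N = A − (-2)·I. Computing rank(N^1) = 2, rank(N^2) = 1, rank(N^3) = 0; the number of blocks of size ≥ j is rank(N^{j−1}) − rank(N^j), giving [3, 1, 1]. So we have 1 block(s) of size 3, 2 block(s) of size 1 → block sizes [3, 1, 1]

Assembling the blocks gives a Jordan form
J =
  [-2,  1,  0,  0,  0]
  [ 0, -2,  1,  0,  0]
  [ 0,  0, -2,  0,  0]
  [ 0,  0,  0, -2,  0]
  [ 0,  0,  0,  0, -2]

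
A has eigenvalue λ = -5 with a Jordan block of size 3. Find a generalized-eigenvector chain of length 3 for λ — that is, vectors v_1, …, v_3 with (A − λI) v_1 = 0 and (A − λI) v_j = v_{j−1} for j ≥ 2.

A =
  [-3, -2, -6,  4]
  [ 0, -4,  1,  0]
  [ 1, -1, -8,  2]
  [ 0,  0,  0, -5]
A Jordan chain for λ = -5 of length 3:
v_1 = (-2, 1, -1, 0)ᵀ
v_2 = (2, 0, 1, 0)ᵀ
v_3 = (1, 0, 0, 0)ᵀ

Let N = A − (-5)·I. We want v_3 with N^3 v_3 = 0 but N^2 v_3 ≠ 0; then v_{j-1} := N · v_j for j = 3, …, 2.

Pick v_3 = (1, 0, 0, 0)ᵀ.
Then v_2 = N · v_3 = (2, 0, 1, 0)ᵀ.
Then v_1 = N · v_2 = (-2, 1, -1, 0)ᵀ.

Sanity check: (A − (-5)·I) v_1 = (0, 0, 0, 0)ᵀ = 0. ✓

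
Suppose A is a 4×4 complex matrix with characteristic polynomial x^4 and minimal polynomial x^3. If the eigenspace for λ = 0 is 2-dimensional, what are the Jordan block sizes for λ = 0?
Block sizes for λ = 0: [3, 1]

Step 1 — from the characteristic polynomial, algebraic multiplicity of λ = 0 is 4. From dim ker(A − (0)·I) = 2, there are exactly 2 Jordan blocks for λ = 0.
Step 2 — from the minimal polynomial, the factor (x − 0)^3 tells us the largest block for λ = 0 has size 3.
Step 3 — with total size 4, 2 blocks, and largest block 3, the block sizes (in nonincreasing order) are [3, 1].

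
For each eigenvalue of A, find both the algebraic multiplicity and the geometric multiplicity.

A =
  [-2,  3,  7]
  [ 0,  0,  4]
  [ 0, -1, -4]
λ = -2: alg = 3, geom = 1

Step 1 — factor the characteristic polynomial to read off the algebraic multiplicities:
  χ_A(x) = (x + 2)^3

Step 2 — compute geometric multiplicities via the rank-nullity identity g(λ) = n − rank(A − λI):
  rank(A − (-2)·I) = 2, so dim ker(A − (-2)·I) = n − 2 = 1

Summary:
  λ = -2: algebraic multiplicity = 3, geometric multiplicity = 1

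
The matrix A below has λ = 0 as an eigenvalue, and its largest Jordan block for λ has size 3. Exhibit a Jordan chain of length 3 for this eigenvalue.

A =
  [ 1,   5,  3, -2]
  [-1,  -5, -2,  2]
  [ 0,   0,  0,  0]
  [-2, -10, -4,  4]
A Jordan chain for λ = 0 of length 3:
v_1 = (1, -1, 0, -2)ᵀ
v_2 = (3, -2, 0, -4)ᵀ
v_3 = (0, 0, 1, 0)ᵀ

Let N = A − (0)·I. We want v_3 with N^3 v_3 = 0 but N^2 v_3 ≠ 0; then v_{j-1} := N · v_j for j = 3, …, 2.

Pick v_3 = (0, 0, 1, 0)ᵀ.
Then v_2 = N · v_3 = (3, -2, 0, -4)ᵀ.
Then v_1 = N · v_2 = (1, -1, 0, -2)ᵀ.

Sanity check: (A − (0)·I) v_1 = (0, 0, 0, 0)ᵀ = 0. ✓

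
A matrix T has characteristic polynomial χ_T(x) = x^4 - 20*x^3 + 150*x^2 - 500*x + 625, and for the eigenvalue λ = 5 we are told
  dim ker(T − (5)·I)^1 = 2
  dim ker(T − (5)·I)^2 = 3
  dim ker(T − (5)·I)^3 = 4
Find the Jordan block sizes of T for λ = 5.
Block sizes for λ = 5: [3, 1]

From the dimensions of kernels of powers, the number of Jordan blocks of size at least j is d_j − d_{j−1} where d_j = dim ker(N^j) (with d_0 = 0). Computing the differences gives [2, 1, 1].
The number of blocks of size exactly k is (#blocks of size ≥ k) − (#blocks of size ≥ k + 1), so the partition is: 1 block(s) of size 1, 1 block(s) of size 3.
In nonincreasing order the block sizes are [3, 1].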